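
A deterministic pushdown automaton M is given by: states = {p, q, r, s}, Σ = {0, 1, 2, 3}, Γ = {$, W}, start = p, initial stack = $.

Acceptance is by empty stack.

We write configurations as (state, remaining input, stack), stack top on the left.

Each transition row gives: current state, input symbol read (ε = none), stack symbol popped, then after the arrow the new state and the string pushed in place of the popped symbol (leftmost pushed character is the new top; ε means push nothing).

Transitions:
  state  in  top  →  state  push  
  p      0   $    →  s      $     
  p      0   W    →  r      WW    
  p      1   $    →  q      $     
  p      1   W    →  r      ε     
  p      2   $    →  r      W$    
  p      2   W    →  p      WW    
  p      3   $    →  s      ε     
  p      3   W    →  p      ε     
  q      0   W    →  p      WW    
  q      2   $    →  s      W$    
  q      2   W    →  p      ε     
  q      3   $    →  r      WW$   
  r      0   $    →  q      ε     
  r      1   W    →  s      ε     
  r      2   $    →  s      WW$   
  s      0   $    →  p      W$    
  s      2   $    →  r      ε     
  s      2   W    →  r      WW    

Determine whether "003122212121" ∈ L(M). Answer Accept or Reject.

Reject

(p, 003122212121, $)
  read 0, top $: go to s, push $ → (s, 03122212121, $)
  read 0, top $: go to p, push W$ → (p, 3122212121, W$)
  read 3, top W: go to p, push ε → (p, 122212121, $)
  read 1, top $: go to q, push $ → (q, 22212121, $)
  read 2, top $: go to s, push W$ → (s, 2212121, W$)
  read 2, top W: go to r, push WW → (r, 212121, WW$)
No transition applies at (r, 212121, WW$); input not fully consumed.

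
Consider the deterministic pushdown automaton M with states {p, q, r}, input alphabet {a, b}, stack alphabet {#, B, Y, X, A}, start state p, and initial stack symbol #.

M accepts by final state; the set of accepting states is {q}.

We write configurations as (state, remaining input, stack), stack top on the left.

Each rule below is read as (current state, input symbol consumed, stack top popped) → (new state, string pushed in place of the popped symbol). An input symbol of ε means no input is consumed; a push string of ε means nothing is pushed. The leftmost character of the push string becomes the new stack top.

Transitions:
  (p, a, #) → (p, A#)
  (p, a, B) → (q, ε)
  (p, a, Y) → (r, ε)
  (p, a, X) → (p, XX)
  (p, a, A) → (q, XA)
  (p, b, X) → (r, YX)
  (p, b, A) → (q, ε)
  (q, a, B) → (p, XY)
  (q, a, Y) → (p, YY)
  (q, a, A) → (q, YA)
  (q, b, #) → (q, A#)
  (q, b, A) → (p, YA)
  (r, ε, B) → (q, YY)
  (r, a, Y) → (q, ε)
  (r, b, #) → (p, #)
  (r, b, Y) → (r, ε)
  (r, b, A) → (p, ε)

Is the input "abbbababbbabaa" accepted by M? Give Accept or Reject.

Accept

(p, abbbababbbabaa, #)
  read a, top #: go to p, push A# → (p, bbbababbbabaa, A#)
  read b, top A: go to q, push ε → (q, bbababbbabaa, #)
  read b, top #: go to q, push A# → (q, bababbbabaa, A#)
  read b, top A: go to p, push YA → (p, ababbbabaa, YA#)
  read a, top Y: go to r, push ε → (r, babbbabaa, A#)
  read b, top A: go to p, push ε → (p, abbbabaa, #)
  read a, top #: go to p, push A# → (p, bbbabaa, A#)
  read b, top A: go to q, push ε → (q, bbabaa, #)
  read b, top #: go to q, push A# → (q, babaa, A#)
  read b, top A: go to p, push YA → (p, abaa, YA#)
  read a, top Y: go to r, push ε → (r, baa, A#)
  read b, top A: go to p, push ε → (p, aa, #)
  read a, top #: go to p, push A# → (p, a, A#)
  read a, top A: go to q, push XA → (q, ε, XA#)
All input consumed; state q ∈ F.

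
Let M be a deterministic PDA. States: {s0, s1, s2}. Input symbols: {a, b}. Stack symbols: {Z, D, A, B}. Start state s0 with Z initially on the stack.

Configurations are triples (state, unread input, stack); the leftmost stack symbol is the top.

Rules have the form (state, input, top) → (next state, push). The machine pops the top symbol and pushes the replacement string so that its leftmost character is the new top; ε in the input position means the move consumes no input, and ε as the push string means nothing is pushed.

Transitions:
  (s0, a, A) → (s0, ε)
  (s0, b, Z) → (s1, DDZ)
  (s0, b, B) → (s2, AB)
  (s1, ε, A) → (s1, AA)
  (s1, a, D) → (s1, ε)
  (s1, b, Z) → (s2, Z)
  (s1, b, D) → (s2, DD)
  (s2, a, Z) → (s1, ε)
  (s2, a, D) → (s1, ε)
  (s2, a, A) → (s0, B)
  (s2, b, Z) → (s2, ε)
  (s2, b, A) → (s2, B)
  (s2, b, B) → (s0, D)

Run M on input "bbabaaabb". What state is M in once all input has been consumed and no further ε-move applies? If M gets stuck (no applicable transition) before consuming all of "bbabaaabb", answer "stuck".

s2

(s0, bbabaaabb, Z)
  read b, top Z: go to s1, push DDZ → (s1, babaaabb, DDZ)
  read b, top D: go to s2, push DD → (s2, abaaabb, DDDZ)
  read a, top D: go to s1, push ε → (s1, baaabb, DDZ)
  read b, top D: go to s2, push DD → (s2, aaabb, DDDZ)
  read a, top D: go to s1, push ε → (s1, aabb, DDZ)
  read a, top D: go to s1, push ε → (s1, abb, DZ)
  read a, top D: go to s1, push ε → (s1, bb, Z)
  read b, top Z: go to s2, push Z → (s2, b, Z)
  read b, top Z: go to s2, push ε → (s2, ε, ε)
All input consumed; M is in state s2.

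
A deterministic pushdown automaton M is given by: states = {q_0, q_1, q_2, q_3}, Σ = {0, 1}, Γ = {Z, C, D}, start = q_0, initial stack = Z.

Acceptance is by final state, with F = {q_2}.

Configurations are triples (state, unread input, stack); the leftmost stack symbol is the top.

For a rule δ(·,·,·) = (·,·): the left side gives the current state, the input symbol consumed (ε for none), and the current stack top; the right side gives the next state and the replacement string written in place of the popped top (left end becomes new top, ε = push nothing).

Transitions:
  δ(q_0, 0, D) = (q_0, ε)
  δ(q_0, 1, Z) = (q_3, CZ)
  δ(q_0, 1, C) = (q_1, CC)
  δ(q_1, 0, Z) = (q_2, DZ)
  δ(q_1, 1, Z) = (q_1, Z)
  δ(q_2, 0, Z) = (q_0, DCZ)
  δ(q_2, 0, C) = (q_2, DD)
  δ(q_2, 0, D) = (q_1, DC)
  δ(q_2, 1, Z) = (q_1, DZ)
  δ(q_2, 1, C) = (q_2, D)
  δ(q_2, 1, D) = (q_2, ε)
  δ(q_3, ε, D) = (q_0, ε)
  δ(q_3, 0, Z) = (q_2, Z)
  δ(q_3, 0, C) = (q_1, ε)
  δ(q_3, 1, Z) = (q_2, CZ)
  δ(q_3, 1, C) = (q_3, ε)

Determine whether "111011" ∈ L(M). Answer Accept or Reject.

(q_0, 111011, Z)
  read 1, top Z: go to q_3, push CZ → (q_3, 11011, CZ)
  read 1, top C: go to q_3, push ε → (q_3, 1011, Z)
  read 1, top Z: go to q_2, push CZ → (q_2, 011, CZ)
  read 0, top C: go to q_2, push DD → (q_2, 11, DDZ)
  read 1, top D: go to q_2, push ε → (q_2, 1, DZ)
  read 1, top D: go to q_2, push ε → (q_2, ε, Z)
All input consumed; state q_2 ∈ F.

Accept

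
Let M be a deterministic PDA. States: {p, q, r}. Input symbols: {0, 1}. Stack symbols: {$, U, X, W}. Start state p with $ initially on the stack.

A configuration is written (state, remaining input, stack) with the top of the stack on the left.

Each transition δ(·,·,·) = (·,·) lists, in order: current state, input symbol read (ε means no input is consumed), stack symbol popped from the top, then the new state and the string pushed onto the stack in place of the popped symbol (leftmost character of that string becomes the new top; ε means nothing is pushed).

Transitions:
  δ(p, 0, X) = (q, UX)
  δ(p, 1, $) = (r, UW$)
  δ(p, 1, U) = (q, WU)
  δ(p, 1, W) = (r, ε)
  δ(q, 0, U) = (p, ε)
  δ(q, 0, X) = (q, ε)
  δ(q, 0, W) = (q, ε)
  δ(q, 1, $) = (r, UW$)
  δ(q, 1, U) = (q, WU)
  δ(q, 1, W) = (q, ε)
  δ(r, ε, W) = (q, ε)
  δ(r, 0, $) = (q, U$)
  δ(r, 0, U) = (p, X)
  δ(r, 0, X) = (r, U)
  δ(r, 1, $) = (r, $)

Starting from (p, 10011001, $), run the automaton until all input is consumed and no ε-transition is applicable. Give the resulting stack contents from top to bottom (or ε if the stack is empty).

(p, 10011001, $)
  read 1, top $: go to r, push UW$ → (r, 0011001, UW$)
  read 0, top U: go to p, push X → (p, 011001, XW$)
  read 0, top X: go to q, push UX → (q, 11001, UXW$)
  read 1, top U: go to q, push WU → (q, 1001, WUXW$)
  read 1, top W: go to q, push ε → (q, 001, UXW$)
  read 0, top U: go to p, push ε → (p, 01, XW$)
  read 0, top X: go to q, push UX → (q, 1, UXW$)
  read 1, top U: go to q, push WU → (q, ε, WUXW$)
All input consumed in state q with stack WUXW$.

WUXW$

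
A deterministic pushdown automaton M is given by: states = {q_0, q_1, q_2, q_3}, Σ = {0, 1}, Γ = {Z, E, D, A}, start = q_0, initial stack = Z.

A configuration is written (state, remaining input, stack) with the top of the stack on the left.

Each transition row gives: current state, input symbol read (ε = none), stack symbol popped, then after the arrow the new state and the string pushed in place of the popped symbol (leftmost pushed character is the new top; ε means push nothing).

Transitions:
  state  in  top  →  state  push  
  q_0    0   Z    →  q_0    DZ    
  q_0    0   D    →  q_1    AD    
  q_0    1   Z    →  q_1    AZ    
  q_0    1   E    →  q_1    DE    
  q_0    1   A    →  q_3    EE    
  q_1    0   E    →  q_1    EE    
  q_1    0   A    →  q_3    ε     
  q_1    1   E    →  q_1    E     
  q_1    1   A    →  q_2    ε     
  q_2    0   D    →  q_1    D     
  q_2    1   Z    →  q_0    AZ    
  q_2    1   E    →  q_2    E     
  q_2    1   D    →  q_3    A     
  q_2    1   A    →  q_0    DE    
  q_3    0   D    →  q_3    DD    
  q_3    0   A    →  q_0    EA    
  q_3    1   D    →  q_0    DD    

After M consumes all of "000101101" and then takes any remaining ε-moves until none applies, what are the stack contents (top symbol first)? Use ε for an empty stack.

(q_0, 000101101, Z)
  read 0, top Z: go to q_0, push DZ → (q_0, 00101101, DZ)
  read 0, top D: go to q_1, push AD → (q_1, 0101101, ADZ)
  read 0, top A: go to q_3, push ε → (q_3, 101101, DZ)
  read 1, top D: go to q_0, push DD → (q_0, 01101, DDZ)
  read 0, top D: go to q_1, push AD → (q_1, 1101, ADDZ)
  read 1, top A: go to q_2, push ε → (q_2, 101, DDZ)
  read 1, top D: go to q_3, push A → (q_3, 01, ADZ)
  read 0, top A: go to q_0, push EA → (q_0, 1, EADZ)
  read 1, top E: go to q_1, push DE → (q_1, ε, DEADZ)
All input consumed in state q_1 with stack DEADZ.

DEADZ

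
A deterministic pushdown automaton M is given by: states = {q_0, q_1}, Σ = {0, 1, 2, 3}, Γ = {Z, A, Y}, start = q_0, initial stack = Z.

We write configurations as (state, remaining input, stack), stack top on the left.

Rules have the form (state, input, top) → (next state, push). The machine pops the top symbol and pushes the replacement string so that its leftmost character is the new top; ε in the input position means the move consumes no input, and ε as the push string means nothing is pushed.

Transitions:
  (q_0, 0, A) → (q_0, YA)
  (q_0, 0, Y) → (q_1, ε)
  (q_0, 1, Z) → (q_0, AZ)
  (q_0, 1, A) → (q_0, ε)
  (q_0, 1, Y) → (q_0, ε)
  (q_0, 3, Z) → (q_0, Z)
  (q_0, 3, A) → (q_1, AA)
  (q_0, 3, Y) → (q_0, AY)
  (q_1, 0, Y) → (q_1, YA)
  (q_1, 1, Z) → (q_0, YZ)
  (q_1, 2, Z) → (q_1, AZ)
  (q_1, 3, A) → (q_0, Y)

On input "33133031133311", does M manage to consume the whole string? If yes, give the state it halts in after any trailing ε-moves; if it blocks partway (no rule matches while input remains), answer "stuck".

q_0

(q_0, 33133031133311, Z)
  read 3, top Z: go to q_0, push Z → (q_0, 3133031133311, Z)
  read 3, top Z: go to q_0, push Z → (q_0, 133031133311, Z)
  read 1, top Z: go to q_0, push AZ → (q_0, 33031133311, AZ)
  read 3, top A: go to q_1, push AA → (q_1, 3031133311, AAZ)
  read 3, top A: go to q_0, push Y → (q_0, 031133311, YAZ)
  read 0, top Y: go to q_1, push ε → (q_1, 31133311, AZ)
  read 3, top A: go to q_0, push Y → (q_0, 1133311, YZ)
  read 1, top Y: go to q_0, push ε → (q_0, 133311, Z)
  read 1, top Z: go to q_0, push AZ → (q_0, 33311, AZ)
  read 3, top A: go to q_1, push AA → (q_1, 3311, AAZ)
  read 3, top A: go to q_0, push Y → (q_0, 311, YAZ)
  read 3, top Y: go to q_0, push AY → (q_0, 11, AYAZ)
  read 1, top A: go to q_0, push ε → (q_0, 1, YAZ)
  read 1, top Y: go to q_0, push ε → (q_0, ε, AZ)
All input consumed; M is in state q_0.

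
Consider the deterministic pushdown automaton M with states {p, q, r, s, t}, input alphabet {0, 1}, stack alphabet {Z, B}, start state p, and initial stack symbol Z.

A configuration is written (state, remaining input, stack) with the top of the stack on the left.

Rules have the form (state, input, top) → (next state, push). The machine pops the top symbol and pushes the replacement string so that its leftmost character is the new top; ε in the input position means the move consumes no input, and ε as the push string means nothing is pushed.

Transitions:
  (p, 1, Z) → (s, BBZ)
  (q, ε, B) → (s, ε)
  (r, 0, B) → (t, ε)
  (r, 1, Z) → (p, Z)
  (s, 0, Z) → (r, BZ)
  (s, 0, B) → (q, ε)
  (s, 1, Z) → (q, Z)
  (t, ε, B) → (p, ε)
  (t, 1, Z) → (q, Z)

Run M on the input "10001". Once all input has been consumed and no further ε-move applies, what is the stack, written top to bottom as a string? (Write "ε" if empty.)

Z

(p, 10001, Z) ⊢ (s, 0001, BBZ) ⊢ (q, 001, BZ) ⊢ (s, 001, Z) ⊢ (r, 01, BZ) ⊢ (t, 1, Z) ⊢ (q, ε, Z)
All input consumed in state q with stack Z.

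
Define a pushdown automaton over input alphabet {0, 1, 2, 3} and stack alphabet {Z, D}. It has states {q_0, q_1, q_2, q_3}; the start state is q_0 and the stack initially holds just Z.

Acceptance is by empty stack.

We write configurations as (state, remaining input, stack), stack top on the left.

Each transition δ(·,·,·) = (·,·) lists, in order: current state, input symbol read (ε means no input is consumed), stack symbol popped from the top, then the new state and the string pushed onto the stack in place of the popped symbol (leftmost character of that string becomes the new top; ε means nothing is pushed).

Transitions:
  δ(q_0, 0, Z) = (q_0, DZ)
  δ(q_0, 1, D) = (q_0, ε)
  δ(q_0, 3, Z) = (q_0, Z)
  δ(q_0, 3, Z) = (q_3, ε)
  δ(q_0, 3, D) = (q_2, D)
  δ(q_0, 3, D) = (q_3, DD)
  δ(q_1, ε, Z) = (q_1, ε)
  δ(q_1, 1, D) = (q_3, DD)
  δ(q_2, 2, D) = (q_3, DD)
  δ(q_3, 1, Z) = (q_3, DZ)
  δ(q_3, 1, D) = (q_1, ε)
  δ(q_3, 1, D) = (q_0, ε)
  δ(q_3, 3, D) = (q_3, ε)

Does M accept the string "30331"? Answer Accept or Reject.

Accept

One accepting computation: (q_0, 30331, Z) ⊢ (q_0, 0331, Z) ⊢ (q_0, 331, DZ) ⊢ (q_3, 31, DDZ) ⊢ (q_3, 1, DZ) ⊢ (q_1, ε, Z) ⊢ (q_1, ε, ε)
All input consumed and the stack is empty.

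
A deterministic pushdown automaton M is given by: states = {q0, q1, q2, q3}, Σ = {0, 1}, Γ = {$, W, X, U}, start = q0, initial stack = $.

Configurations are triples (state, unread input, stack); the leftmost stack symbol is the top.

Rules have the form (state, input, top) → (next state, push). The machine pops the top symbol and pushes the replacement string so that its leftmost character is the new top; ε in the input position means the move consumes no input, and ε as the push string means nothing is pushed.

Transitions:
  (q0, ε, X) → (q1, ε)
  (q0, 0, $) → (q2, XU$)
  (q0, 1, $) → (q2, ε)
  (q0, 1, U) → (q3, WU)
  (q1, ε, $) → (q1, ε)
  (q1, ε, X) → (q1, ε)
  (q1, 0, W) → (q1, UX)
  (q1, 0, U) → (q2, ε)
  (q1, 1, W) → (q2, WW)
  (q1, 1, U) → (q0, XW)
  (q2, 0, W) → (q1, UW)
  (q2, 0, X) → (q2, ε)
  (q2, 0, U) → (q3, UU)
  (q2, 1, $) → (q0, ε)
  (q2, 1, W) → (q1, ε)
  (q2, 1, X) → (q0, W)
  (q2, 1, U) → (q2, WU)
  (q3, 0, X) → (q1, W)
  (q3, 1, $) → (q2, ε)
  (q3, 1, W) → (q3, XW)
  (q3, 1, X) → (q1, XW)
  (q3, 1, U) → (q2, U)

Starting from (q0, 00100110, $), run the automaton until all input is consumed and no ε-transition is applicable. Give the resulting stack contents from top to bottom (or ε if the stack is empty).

(q0, 00100110, $)
  read 0, top $: go to q2, push XU$ → (q2, 0100110, XU$)
  read 0, top X: go to q2, push ε → (q2, 100110, U$)
  read 1, top U: go to q2, push WU → (q2, 00110, WU$)
  read 0, top W: go to q1, push UW → (q1, 0110, UWU$)
  read 0, top U: go to q2, push ε → (q2, 110, WU$)
  read 1, top W: go to q1, push ε → (q1, 10, U$)
  read 1, top U: go to q0, push XW → (q0, 0, XW$)
  ε-move, top X: go to q1, push ε → (q1, 0, W$)
  read 0, top W: go to q1, push UX → (q1, ε, UX$)
All input consumed in state q1 with stack UX$.

UX$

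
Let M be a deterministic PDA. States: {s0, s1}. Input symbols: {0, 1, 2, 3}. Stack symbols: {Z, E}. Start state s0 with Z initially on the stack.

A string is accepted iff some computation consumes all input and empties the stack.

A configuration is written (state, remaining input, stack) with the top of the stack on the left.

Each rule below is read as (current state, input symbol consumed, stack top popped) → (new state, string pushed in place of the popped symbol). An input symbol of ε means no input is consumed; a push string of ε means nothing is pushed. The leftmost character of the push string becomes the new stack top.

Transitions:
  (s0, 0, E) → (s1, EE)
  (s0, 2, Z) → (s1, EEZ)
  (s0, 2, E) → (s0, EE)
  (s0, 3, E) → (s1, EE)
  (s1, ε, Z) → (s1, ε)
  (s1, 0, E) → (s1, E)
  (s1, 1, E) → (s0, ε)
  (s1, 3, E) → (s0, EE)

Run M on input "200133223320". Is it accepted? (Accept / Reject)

Reject

(s0, 200133223320, Z)
  read 2, top Z: go to s1, push EEZ → (s1, 00133223320, EEZ)
  read 0, top E: go to s1, push E → (s1, 0133223320, EEZ)
  read 0, top E: go to s1, push E → (s1, 133223320, EEZ)
  read 1, top E: go to s0, push ε → (s0, 33223320, EZ)
  read 3, top E: go to s1, push EE → (s1, 3223320, EEZ)
  read 3, top E: go to s0, push EE → (s0, 223320, EEEZ)
  read 2, top E: go to s0, push EE → (s0, 23320, EEEEZ)
  read 2, top E: go to s0, push EE → (s0, 3320, EEEEEZ)
  read 3, top E: go to s1, push EE → (s1, 320, EEEEEEZ)
  read 3, top E: go to s0, push EE → (s0, 20, EEEEEEEZ)
  read 2, top E: go to s0, push EE → (s0, 0, EEEEEEEEZ)
  read 0, top E: go to s1, push EE → (s1, ε, EEEEEEEEEZ)
All input consumed; stack is EEEEEEEEEZ, not empty, and no further ε-move applies.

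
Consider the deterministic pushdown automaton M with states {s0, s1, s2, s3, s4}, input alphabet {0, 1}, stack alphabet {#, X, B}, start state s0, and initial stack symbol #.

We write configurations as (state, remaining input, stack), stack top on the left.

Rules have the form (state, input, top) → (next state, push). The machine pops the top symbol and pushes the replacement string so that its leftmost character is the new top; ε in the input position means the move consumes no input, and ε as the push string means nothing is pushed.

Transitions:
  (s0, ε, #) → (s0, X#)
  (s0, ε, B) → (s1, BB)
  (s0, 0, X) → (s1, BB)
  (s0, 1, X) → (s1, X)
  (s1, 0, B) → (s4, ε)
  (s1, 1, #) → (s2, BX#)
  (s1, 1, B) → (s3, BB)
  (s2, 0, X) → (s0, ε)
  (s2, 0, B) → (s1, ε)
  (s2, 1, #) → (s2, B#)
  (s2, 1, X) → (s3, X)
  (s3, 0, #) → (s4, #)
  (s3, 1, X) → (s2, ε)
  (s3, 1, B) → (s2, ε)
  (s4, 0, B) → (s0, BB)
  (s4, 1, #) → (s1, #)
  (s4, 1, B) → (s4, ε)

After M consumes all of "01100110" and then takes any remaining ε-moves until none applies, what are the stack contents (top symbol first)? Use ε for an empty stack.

X#

(s0, 01100110, #)
  ε-move, top #: go to s0, push X# → (s0, 01100110, X#)
  read 0, top X: go to s1, push BB → (s1, 1100110, BB#)
  read 1, top B: go to s3, push BB → (s3, 100110, BBB#)
  read 1, top B: go to s2, push ε → (s2, 00110, BB#)
  read 0, top B: go to s1, push ε → (s1, 0110, B#)
  read 0, top B: go to s4, push ε → (s4, 110, #)
  read 1, top #: go to s1, push # → (s1, 10, #)
  read 1, top #: go to s2, push BX# → (s2, 0, BX#)
  read 0, top B: go to s1, push ε → (s1, ε, X#)
All input consumed in state s1 with stack X#.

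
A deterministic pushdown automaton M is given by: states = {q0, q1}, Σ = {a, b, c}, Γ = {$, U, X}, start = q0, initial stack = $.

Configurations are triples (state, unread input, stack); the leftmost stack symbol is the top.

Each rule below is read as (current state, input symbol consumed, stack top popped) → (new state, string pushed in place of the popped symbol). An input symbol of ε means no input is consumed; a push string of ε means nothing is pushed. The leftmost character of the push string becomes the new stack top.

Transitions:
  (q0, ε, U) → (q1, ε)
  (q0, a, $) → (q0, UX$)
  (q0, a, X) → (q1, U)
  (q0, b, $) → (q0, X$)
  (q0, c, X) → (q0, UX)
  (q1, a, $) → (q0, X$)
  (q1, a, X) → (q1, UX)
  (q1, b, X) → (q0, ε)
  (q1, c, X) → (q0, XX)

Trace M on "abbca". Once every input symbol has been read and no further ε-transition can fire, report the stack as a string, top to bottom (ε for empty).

(q0, abbca, $)
  read a, top $: go to q0, push UX$ → (q0, bbca, UX$)
  ε-move, top U: go to q1, push ε → (q1, bbca, X$)
  read b, top X: go to q0, push ε → (q0, bca, $)
  read b, top $: go to q0, push X$ → (q0, ca, X$)
  read c, top X: go to q0, push UX → (q0, a, UX$)
  ε-move, top U: go to q1, push ε → (q1, a, X$)
  read a, top X: go to q1, push UX → (q1, ε, UX$)
All input consumed in state q1 with stack UX$.

UX$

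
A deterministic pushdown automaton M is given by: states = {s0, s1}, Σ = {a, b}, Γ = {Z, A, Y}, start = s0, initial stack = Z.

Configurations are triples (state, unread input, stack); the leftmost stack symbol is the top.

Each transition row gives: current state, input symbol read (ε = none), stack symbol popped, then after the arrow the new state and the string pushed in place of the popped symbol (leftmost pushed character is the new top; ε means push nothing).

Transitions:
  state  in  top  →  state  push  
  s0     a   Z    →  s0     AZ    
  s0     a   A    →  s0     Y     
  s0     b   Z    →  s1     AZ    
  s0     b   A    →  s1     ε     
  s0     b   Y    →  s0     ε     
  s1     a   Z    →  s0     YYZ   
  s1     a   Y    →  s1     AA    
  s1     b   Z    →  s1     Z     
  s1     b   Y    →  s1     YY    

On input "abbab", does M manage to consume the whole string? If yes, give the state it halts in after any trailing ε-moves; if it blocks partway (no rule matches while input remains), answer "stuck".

(s0, abbab, Z)
  read a, top Z: go to s0, push AZ → (s0, bbab, AZ)
  read b, top A: go to s1, push ε → (s1, bab, Z)
  read b, top Z: go to s1, push Z → (s1, ab, Z)
  read a, top Z: go to s0, push YYZ → (s0, b, YYZ)
  read b, top Y: go to s0, push ε → (s0, ε, YZ)
All input consumed; M is in state s0.

s0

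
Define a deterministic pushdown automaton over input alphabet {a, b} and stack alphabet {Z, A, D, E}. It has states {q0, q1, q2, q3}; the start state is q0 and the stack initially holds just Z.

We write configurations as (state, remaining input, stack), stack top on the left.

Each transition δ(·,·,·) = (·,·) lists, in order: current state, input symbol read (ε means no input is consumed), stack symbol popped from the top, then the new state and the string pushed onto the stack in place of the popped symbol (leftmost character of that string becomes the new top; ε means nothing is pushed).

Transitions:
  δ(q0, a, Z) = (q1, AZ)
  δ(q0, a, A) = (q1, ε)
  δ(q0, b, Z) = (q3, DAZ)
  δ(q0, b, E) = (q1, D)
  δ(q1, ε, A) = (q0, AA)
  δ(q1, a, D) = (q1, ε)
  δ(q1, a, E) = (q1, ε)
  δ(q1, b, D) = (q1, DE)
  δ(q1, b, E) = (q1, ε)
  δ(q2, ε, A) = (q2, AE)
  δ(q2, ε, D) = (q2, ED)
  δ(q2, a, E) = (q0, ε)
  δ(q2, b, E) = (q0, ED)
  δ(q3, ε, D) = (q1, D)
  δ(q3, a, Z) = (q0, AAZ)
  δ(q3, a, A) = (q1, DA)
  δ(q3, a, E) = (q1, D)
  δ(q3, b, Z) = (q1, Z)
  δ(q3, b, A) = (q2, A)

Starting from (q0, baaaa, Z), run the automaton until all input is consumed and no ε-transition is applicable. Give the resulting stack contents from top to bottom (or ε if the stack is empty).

AAZ

(q0, baaaa, Z)
  read b, top Z: go to q3, push DAZ → (q3, aaaa, DAZ)
  ε-move, top D: go to q1, push D → (q1, aaaa, DAZ)
  read a, top D: go to q1, push ε → (q1, aaa, AZ)
  ε-move, top A: go to q0, push AA → (q0, aaa, AAZ)
  read a, top A: go to q1, push ε → (q1, aa, AZ)
  ε-move, top A: go to q0, push AA → (q0, aa, AAZ)
  read a, top A: go to q1, push ε → (q1, a, AZ)
  ε-move, top A: go to q0, push AA → (q0, a, AAZ)
  read a, top A: go to q1, push ε → (q1, ε, AZ)
  ε-move, top A: go to q0, push AA → (q0, ε, AAZ)
All input consumed in state q0 with stack AAZ.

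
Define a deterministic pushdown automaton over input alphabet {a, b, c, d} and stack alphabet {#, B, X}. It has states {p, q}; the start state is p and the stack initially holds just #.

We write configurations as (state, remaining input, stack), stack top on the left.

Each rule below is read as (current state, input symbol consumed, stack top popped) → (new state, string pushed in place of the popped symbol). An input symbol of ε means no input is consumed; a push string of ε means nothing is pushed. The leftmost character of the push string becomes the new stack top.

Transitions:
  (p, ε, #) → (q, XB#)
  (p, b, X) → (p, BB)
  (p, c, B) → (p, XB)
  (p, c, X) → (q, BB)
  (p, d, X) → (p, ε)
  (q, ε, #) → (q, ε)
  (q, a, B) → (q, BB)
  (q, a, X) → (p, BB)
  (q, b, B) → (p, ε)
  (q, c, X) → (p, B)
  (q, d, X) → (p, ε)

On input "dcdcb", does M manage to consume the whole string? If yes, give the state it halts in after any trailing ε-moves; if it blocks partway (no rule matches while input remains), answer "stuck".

(p, dcdcb, #)
  ε-move, top #: go to q, push XB# → (q, dcdcb, XB#)
  read d, top X: go to p, push ε → (p, cdcb, B#)
  read c, top B: go to p, push XB → (p, dcb, XB#)
  read d, top X: go to p, push ε → (p, cb, B#)
  read c, top B: go to p, push XB → (p, b, XB#)
  read b, top X: go to p, push BB → (p, ε, BBB#)
All input consumed; M is in state p.

p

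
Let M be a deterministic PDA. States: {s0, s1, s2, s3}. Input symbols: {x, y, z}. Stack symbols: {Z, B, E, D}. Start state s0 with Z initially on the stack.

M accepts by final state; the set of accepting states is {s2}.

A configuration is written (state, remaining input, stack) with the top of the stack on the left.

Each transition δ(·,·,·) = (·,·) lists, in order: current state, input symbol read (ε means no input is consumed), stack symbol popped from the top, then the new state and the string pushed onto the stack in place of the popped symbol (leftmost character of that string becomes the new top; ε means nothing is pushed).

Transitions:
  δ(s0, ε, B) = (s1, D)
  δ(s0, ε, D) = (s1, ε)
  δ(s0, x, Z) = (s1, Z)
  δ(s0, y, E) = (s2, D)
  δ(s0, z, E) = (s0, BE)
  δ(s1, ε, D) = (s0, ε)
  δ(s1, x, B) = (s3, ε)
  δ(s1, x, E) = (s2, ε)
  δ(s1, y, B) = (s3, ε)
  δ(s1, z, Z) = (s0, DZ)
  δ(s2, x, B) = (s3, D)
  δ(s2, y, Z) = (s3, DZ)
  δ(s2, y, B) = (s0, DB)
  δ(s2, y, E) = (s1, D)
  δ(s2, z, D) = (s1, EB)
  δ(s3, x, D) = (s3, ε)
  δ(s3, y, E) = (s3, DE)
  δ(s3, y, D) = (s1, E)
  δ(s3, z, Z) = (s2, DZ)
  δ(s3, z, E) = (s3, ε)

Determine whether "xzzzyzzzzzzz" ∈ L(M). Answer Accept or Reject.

Reject

(s0, xzzzyzzzzzzz, Z)
  read x, top Z: go to s1, push Z → (s1, zzzyzzzzzzz, Z)
  read z, top Z: go to s0, push DZ → (s0, zzyzzzzzzz, DZ)
  ε-move, top D: go to s1, push ε → (s1, zzyzzzzzzz, Z)
  read z, top Z: go to s0, push DZ → (s0, zyzzzzzzz, DZ)
  ε-move, top D: go to s1, push ε → (s1, zyzzzzzzz, Z)
  read z, top Z: go to s0, push DZ → (s0, yzzzzzzz, DZ)
  ε-move, top D: go to s1, push ε → (s1, yzzzzzzz, Z)
No transition applies at (s1, yzzzzzzz, Z); input not fully consumed.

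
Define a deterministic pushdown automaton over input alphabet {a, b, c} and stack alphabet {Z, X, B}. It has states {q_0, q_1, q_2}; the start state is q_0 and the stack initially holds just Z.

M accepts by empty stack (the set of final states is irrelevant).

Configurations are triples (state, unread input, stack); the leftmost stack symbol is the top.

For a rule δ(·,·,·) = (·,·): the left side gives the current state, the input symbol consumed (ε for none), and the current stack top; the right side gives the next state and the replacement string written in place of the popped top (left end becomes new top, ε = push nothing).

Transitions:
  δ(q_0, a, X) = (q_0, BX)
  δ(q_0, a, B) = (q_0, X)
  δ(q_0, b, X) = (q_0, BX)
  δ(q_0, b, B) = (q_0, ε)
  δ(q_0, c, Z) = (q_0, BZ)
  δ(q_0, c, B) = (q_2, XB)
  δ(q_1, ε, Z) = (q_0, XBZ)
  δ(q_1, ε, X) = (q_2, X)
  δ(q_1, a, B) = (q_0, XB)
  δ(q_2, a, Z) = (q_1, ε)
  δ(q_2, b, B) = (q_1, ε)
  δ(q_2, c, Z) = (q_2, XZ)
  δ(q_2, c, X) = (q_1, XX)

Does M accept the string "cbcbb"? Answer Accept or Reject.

(q_0, cbcbb, Z)
  read c, top Z: go to q_0, push BZ → (q_0, bcbb, BZ)
  read b, top B: go to q_0, push ε → (q_0, cbb, Z)
  read c, top Z: go to q_0, push BZ → (q_0, bb, BZ)
  read b, top B: go to q_0, push ε → (q_0, b, Z)
No transition applies at (q_0, b, Z); input not fully consumed.

Reject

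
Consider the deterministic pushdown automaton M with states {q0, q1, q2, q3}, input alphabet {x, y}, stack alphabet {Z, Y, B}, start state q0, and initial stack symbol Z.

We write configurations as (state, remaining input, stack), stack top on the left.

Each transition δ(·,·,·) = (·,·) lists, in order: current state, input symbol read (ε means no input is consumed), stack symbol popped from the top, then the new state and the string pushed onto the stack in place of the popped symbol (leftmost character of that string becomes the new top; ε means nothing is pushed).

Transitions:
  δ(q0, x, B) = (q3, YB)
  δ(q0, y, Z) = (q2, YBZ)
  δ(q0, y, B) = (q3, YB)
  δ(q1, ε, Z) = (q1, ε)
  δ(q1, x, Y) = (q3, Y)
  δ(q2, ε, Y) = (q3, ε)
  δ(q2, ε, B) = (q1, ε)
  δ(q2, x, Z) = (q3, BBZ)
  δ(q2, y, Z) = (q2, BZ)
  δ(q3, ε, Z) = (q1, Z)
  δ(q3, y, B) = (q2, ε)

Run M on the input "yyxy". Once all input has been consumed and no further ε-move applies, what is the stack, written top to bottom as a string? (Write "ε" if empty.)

ε

(q0, yyxy, Z) ⊢ (q2, yxy, YBZ) ⊢ (q3, yxy, BZ) ⊢ (q2, xy, Z) ⊢ (q3, y, BBZ) ⊢ (q2, ε, BZ) ⊢ (q1, ε, Z) ⊢ (q1, ε, ε)
All input consumed in state q1 with stack ε.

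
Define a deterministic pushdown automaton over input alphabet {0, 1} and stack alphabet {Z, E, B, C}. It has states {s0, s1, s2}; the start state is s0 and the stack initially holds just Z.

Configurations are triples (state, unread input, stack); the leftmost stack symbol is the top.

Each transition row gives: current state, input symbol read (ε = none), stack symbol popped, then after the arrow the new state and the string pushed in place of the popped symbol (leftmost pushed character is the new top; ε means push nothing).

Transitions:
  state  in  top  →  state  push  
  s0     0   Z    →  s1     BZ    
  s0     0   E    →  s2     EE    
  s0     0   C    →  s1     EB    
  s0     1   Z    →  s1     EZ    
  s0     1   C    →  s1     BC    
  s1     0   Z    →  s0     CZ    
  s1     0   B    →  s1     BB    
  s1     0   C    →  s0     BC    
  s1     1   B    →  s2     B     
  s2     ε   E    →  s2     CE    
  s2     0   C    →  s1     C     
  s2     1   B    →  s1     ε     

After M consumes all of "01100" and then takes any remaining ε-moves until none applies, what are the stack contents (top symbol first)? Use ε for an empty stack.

(s0, 01100, Z)
  read 0, top Z: go to s1, push BZ → (s1, 1100, BZ)
  read 1, top B: go to s2, push B → (s2, 100, BZ)
  read 1, top B: go to s1, push ε → (s1, 00, Z)
  read 0, top Z: go to s0, push CZ → (s0, 0, CZ)
  read 0, top C: go to s1, push EB → (s1, ε, EBZ)
All input consumed in state s1 with stack EBZ.

EBZ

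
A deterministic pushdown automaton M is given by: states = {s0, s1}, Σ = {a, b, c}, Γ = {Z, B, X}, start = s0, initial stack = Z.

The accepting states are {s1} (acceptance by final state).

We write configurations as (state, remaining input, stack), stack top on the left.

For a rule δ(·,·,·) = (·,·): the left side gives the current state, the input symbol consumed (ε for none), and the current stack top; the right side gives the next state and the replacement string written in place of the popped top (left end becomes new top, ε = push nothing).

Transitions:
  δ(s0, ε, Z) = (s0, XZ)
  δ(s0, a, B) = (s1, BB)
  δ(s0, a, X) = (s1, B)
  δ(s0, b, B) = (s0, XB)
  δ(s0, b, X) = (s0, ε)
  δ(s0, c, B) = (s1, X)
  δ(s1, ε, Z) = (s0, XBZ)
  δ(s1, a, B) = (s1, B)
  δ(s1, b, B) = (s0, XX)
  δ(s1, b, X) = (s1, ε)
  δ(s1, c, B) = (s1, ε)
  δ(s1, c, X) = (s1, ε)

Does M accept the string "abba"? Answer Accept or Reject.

Accept

(s0, abba, Z)
  ε-move, top Z: go to s0, push XZ → (s0, abba, XZ)
  read a, top X: go to s1, push B → (s1, bba, BZ)
  read b, top B: go to s0, push XX → (s0, ba, XXZ)
  read b, top X: go to s0, push ε → (s0, a, XZ)
  read a, top X: go to s1, push B → (s1, ε, BZ)
All input consumed; state s1 ∈ F.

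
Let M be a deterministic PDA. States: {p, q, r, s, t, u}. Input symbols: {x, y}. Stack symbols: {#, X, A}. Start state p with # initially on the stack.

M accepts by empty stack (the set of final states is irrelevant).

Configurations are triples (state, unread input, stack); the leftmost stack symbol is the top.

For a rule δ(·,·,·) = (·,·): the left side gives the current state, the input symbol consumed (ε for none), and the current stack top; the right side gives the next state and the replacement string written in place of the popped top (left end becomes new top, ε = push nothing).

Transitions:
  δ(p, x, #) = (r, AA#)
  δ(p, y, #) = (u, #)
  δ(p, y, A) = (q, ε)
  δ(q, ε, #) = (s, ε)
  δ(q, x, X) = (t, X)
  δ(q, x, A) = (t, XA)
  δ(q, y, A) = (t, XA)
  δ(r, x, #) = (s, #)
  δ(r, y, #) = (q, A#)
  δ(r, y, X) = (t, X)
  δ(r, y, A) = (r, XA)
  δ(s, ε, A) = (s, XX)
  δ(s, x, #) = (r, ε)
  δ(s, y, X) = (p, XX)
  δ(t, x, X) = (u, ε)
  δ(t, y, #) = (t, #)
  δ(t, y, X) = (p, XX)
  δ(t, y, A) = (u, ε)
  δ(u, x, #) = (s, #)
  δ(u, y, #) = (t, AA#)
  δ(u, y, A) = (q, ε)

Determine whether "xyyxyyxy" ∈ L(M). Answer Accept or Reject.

Accept

(p, xyyxyyxy, #)
  read x, top #: go to r, push AA# → (r, yyxyyxy, AA#)
  read y, top A: go to r, push XA → (r, yxyyxy, XAA#)
  read y, top X: go to t, push X → (t, xyyxy, XAA#)
  read x, top X: go to u, push ε → (u, yyxy, AA#)
  read y, top A: go to q, push ε → (q, yxy, A#)
  read y, top A: go to t, push XA → (t, xy, XA#)
  read x, top X: go to u, push ε → (u, y, A#)
  read y, top A: go to q, push ε → (q, ε, #)
  ε-move, top #: go to s, push ε → (s, ε, ε)
All input consumed and the stack is empty.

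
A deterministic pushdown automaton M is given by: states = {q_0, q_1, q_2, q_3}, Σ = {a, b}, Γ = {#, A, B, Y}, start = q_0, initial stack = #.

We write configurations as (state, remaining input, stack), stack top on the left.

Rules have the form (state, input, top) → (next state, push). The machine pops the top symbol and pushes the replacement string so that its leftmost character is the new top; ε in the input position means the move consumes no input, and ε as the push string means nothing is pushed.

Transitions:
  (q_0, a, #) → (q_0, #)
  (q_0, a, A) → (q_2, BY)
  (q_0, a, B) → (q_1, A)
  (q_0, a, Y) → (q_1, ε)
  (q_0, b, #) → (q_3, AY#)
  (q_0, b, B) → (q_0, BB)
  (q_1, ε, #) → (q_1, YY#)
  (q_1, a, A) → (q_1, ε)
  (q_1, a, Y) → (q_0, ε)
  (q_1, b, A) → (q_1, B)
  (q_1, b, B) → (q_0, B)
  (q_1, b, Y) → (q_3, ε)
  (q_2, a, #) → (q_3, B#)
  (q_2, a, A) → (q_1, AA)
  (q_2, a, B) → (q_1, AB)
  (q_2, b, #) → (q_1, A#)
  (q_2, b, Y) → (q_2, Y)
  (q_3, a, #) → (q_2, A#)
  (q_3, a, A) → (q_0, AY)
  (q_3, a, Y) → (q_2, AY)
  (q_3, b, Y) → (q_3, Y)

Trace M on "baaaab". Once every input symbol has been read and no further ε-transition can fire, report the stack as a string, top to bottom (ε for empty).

BYYY#

(q_0, baaaab, #)
  read b, top #: go to q_3, push AY# → (q_3, aaaab, AY#)
  read a, top A: go to q_0, push AY → (q_0, aaab, AYY#)
  read a, top A: go to q_2, push BY → (q_2, aab, BYYY#)
  read a, top B: go to q_1, push AB → (q_1, ab, ABYYY#)
  read a, top A: go to q_1, push ε → (q_1, b, BYYY#)
  read b, top B: go to q_0, push B → (q_0, ε, BYYY#)
All input consumed in state q_0 with stack BYYY#.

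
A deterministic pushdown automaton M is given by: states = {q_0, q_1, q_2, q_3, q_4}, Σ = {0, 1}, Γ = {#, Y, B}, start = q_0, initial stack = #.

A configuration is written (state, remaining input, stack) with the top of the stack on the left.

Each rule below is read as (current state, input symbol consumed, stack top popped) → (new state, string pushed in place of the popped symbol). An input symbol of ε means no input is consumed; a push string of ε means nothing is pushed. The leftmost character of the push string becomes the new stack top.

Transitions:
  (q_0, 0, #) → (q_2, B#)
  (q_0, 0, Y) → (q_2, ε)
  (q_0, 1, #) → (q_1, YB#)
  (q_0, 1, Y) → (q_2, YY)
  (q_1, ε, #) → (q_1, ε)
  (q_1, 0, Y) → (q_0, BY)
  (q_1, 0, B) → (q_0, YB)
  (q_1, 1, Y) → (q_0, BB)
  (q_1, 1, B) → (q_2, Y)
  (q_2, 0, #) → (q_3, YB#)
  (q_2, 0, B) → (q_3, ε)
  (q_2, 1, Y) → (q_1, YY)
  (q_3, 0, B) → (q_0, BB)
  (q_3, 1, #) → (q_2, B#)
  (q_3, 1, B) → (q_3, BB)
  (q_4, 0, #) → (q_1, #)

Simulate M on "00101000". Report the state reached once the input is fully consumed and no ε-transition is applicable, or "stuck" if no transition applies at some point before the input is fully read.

(q_0, 00101000, #) ⊢ (q_2, 0101000, B#) ⊢ (q_3, 101000, #) ⊢ (q_2, 01000, B#) ⊢ (q_3, 1000, #) ⊢ (q_2, 000, B#) ⊢ (q_3, 00, #)
No transition for (q_3, 0, top #); M blocks with input 00 remaining.

stuck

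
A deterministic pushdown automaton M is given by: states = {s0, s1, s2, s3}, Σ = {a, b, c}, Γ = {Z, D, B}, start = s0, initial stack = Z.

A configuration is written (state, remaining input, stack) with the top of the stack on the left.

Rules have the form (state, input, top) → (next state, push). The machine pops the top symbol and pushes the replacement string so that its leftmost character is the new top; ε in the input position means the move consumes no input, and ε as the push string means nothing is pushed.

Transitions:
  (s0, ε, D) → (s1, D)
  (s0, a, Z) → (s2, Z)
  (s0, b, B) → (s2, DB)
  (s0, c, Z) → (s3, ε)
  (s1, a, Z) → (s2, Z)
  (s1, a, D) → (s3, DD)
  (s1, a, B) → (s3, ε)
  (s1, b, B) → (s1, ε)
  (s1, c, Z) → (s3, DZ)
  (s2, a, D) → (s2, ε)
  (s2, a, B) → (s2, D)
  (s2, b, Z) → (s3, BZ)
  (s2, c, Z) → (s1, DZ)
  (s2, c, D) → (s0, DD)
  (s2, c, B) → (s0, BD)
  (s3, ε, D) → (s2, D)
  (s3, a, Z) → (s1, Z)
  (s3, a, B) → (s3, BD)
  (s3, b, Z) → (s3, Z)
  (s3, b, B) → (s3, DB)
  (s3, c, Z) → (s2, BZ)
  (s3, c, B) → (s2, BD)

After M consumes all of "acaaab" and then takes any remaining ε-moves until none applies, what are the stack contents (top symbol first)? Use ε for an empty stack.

BZ

(s0, acaaab, Z)
  read a, top Z: go to s2, push Z → (s2, caaab, Z)
  read c, top Z: go to s1, push DZ → (s1, aaab, DZ)
  read a, top D: go to s3, push DD → (s3, aab, DDZ)
  ε-move, top D: go to s2, push D → (s2, aab, DDZ)
  read a, top D: go to s2, push ε → (s2, ab, DZ)
  read a, top D: go to s2, push ε → (s2, b, Z)
  read b, top Z: go to s3, push BZ → (s3, ε, BZ)
All input consumed in state s3 with stack BZ.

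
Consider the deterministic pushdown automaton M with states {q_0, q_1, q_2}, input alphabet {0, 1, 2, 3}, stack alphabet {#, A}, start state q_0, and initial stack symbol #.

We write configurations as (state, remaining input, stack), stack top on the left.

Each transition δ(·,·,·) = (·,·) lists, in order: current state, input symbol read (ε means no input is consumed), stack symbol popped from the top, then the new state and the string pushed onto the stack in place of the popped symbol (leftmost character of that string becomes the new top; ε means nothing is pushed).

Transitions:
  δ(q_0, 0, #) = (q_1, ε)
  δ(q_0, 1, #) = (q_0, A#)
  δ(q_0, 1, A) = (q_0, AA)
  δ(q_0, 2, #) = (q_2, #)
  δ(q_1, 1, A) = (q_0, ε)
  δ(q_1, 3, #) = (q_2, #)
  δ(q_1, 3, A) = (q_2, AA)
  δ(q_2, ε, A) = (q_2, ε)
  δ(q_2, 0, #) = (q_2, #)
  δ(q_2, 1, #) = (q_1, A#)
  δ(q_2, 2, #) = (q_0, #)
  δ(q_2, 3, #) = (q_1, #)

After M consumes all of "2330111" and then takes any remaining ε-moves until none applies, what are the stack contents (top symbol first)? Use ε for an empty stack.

(q_0, 2330111, #)
  read 2, top #: go to q_2, push # → (q_2, 330111, #)
  read 3, top #: go to q_1, push # → (q_1, 30111, #)
  read 3, top #: go to q_2, push # → (q_2, 0111, #)
  read 0, top #: go to q_2, push # → (q_2, 111, #)
  read 1, top #: go to q_1, push A# → (q_1, 11, A#)
  read 1, top A: go to q_0, push ε → (q_0, 1, #)
  read 1, top #: go to q_0, push A# → (q_0, ε, A#)
All input consumed in state q_0 with stack A#.

A#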